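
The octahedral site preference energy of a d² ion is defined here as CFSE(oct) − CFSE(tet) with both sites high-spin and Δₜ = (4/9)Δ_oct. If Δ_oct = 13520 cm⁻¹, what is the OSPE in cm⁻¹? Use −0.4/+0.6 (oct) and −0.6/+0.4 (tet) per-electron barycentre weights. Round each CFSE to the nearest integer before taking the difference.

In an octahedral site d² (HS) is t2g^2 e_g^0, giving CFSE(oct) = -0.8Δ_oct = -10816 cm⁻¹.
Tetrahedral: e^2 t2^0, CFSE = 2(−0.6) + 0(+0.4) = -1.2Δₜ = -1.2 × (4/9) × 13520 = -7211 cm⁻¹.
OSPE = -10816 − (-7211) = -3605 cm⁻¹.

-3605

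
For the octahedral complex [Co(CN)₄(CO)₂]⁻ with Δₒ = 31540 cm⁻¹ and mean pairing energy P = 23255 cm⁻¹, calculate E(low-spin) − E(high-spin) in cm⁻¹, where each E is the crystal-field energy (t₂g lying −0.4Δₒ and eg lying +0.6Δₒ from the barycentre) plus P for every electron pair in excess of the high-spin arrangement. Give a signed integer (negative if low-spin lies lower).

Ligand charges: 4×(-1) from CN⁻ and 2×(+0) from CO sum to -4; with overall charge -1, Co is +3.
Co sits in group 9; removing 3 electrons leaves Co³⁺ with 9 − 3 = 6 d electrons.
High-spin d⁶ fills as t₂g⁴ eg² with CFSE 4(−0.4) + 2(+0.6) = -0.4Δₒ = -12616 cm⁻¹.
For low-spin the configuration is t₂g⁶ eg⁰: orbital energy -2.4 × 31540 = -75696 cm⁻¹, and 2 additional pairs relative to high-spin add 46510 cm⁻¹, giving -29186 cm⁻¹.
The difference is -29186 − (-12616) = -16570 cm⁻¹, so low-spin lies lower.

-16570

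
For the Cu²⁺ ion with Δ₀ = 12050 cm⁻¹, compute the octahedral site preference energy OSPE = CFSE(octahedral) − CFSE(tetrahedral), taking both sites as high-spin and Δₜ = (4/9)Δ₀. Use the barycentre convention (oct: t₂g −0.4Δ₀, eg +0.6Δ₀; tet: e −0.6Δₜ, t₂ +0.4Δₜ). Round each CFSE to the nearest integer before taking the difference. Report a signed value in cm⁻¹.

Cu²⁺: group 11, so d-count = 11 − 2 = 9.
Octahedral high-spin t2g^6 e_g^3: CFSE = -0.6 × 12050 = -7230 cm⁻¹.
In a tetrahedral site the filling is e^4 t2^5: CFSE(tet) = -0.4Δₜ = -0.4 × (4/9)(12050) = -2142 cm⁻¹.
Subtracting, OSPE = -7230 − (-2142) = -5088 cm⁻¹.

-5088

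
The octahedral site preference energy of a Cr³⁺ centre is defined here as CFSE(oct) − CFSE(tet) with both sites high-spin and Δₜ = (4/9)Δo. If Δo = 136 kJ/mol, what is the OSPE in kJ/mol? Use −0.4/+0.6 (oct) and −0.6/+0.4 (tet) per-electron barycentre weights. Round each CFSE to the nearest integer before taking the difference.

Group 6 minus oxidation state +3 gives a d³ configuration for Cr³⁺.
Octahedral (high-spin): t₂g³ eg⁰, CFSE = 3(−0.4) + 0(+0.6) = -1.2Δo = -1.2 × 136 = -163 kJ/mol.
In a tetrahedral site the filling is e² t₂¹: CFSE(tet) = -0.8Δₜ = -0.8 × (4/9)(136) = -48 kJ/mol.
OSPE = -163 − (-48) = -115 kJ/mol.

-115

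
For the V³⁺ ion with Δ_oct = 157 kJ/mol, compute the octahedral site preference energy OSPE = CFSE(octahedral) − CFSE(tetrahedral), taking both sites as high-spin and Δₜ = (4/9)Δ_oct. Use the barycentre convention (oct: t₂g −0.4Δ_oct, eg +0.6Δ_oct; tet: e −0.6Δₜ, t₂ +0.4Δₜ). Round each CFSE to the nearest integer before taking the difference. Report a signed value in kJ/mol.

V is in group 5, so V³⁺ is d² (5 − 3 = 2).
Octahedral (high-spin): t2g^2 e_g^0, CFSE = 2(−0.4) + 0(+0.6) = -0.8Δ_oct = -0.8 × 157 = -126 kJ/mol.
Tetrahedral: e^2 t2^0, CFSE = 2(−0.6) + 0(+0.4) = -1.2Δₜ = -1.2 × (4/9) × 157 = -84 kJ/mol.
OSPE = -126 − (-84) = -42 kJ/mol.

-42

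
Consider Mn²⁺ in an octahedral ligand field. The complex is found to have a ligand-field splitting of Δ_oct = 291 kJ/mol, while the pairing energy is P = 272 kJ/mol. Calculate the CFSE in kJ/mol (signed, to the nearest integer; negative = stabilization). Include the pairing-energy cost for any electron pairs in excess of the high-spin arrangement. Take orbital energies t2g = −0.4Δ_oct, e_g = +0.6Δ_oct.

Mn sits in group 7; removing 2 electrons leaves Mn²⁺ with 7 − 2 = 5 d electrons.
Since Δ_oct = 291 kJ/mol > P = 272 kJ/mol, the complex adopts the low-spin configuration.
Filling d⁵ accordingly: t2g^5 e_g^0.
Orbital CFSE = -2.0Δ_oct = -2.0 × 291 = -582 kJ/mol.
Excess pairs vs high-spin: 2 − 0 = 2; pairing cost = +544 kJ/mol.
Net CFSE = -582 + 544 = -38 kJ/mol.

-38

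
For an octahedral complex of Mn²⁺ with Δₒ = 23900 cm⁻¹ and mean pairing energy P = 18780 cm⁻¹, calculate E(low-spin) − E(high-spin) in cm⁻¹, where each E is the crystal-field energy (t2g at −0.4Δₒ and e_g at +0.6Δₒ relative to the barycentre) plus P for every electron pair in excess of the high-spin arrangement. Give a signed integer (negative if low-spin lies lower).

-10240

Mn is in group 7, so Mn²⁺ is d⁵ (7 − 2 = 5).
High-spin d⁵ fills as t2g^3 e_g^2 with CFSE 3(−0.4) + 2(+0.6) = 0.0Δₒ = 0 cm⁻¹.
For low-spin the configuration is t2g^5 e_g^0: orbital energy -2.0 × 23900 = -47800 cm⁻¹, and 2 additional pairs relative to high-spin add 37560 cm⁻¹, giving -10240 cm⁻¹.
E(LS) − E(HS) = -10240 − (0) = -10240 cm⁻¹.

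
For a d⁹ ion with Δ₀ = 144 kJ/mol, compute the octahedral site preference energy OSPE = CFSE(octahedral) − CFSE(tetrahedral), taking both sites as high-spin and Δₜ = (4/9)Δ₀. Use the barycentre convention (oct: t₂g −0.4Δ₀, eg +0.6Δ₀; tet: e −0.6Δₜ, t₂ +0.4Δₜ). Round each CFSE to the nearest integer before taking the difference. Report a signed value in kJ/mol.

-60

Octahedral high-spin t2g^6 e_g^3: CFSE = -0.6 × 144 = -86 kJ/mol.
Tetrahedral e^4 t2^5 gives -0.4Δₜ = -0.4 × (4/9) × 144 = -26 kJ/mol.
OSPE = CFSE(oct) − CFSE(tet) = -86 − (-26) = -60 kJ/mol.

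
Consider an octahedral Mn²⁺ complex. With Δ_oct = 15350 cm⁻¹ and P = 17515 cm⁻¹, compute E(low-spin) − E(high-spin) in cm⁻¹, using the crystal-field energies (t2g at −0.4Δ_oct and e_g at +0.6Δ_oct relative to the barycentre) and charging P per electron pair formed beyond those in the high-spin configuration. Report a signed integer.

Mn sits in group 7; removing 2 electrons leaves Mn²⁺ with 7 − 2 = 5 d electrons.
In the high-spin limit (t2g^3 e_g^2) the orbital term is 0.0Δ_oct = 0 cm⁻¹, with no excess pairing.
Low-spin t2g^5 e_g^0 gives -2.0Δ_oct = -30700 cm⁻¹, but forming 2 extra pairs costs 2P = 35030 cm⁻¹, so E(LS) = -30700 + 35030 = 4330 cm⁻¹.
E(LS) − E(HS) = 4330 − (0) = 4330 cm⁻¹.

4330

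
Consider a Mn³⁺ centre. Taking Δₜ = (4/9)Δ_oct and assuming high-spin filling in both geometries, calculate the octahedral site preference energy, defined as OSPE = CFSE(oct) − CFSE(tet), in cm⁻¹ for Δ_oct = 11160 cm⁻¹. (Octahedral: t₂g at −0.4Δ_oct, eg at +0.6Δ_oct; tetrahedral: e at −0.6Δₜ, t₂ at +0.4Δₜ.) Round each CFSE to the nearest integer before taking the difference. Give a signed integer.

-4712

Mn is in group 7, so Mn³⁺ is d⁴ (7 − 3 = 4).
Octahedral high-spin t₂g³ eg¹: CFSE = -0.6 × 11160 = -6696 cm⁻¹.
Tetrahedral e² t₂² gives -0.4Δₜ = -0.4 × (4/9) × 11160 = -1984 cm⁻¹.
OSPE = -6696 − (-1984) = -4712 cm⁻¹.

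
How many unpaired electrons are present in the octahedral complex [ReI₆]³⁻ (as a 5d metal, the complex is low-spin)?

2

Each I⁻ contributes -1; 6 × (-1) = -6. With overall charge -3, Re is in the +3 oxidation state.
Re sits in group 7; removing 3 electrons leaves Re³⁺ with 7 − 3 = 4 d electrons.
Configuration: t₂g⁴ eg⁰, giving 2 unpaired electrons.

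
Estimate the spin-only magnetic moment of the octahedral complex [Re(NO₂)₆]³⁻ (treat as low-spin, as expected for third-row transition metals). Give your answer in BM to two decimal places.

Each NO₂⁻ contributes -1; 6 × (-1) = -6. With overall charge -3, Re is in the +3 oxidation state.
Re is in group 7, so Re³⁺ is d⁴ (7 − 3 = 4).
Configuration: t2g^4 e_g^0 → 2 unpaired electrons.
μ(spin-only) = √[2(2+2)] = √8 ≈ 2.83 BM.

2.83 BM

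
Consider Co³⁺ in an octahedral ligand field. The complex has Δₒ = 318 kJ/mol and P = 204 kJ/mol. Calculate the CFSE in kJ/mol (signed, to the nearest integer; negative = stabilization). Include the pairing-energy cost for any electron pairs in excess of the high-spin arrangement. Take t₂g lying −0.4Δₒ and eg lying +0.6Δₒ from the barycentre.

-355

Co sits in group 9; removing 3 electrons leaves Co³⁺ with 9 − 3 = 6 d electrons.
Since Δₒ = 318 kJ/mol > P = 204 kJ/mol, the complex adopts the low-spin configuration.
Filling d⁶ accordingly: t₂g⁶ eg⁰.
Orbital CFSE = -2.4Δₒ = -2.4 × 318 = -763 kJ/mol.
Excess pairs vs high-spin: 3 − 1 = 2; pairing cost = +408 kJ/mol.
Net CFSE = -763 + 408 = -355 kJ/mol.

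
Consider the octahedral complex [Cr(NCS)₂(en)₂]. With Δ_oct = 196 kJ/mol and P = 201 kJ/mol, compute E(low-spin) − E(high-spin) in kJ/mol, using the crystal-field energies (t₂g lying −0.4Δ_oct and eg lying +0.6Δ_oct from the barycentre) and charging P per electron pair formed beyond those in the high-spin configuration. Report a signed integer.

5

Ligand charges: 2×(-1) from NCS⁻ and 2×(+0) from en sum to -2; with overall charge +0, Cr is +2.
Cr is in group 6, so Cr²⁺ is d⁴ (6 − 2 = 4).
High-spin d⁴ fills as t₂g³ eg¹ with CFSE 3(−0.4) + 1(+0.6) = -0.6Δ_oct = -118 kJ/mol.
For low-spin the configuration is t₂g⁴ eg⁰: orbital energy -1.6 × 196 = -314 kJ/mol, and 1 additional pair relative to high-spin adds 201 kJ/mol, giving -113 kJ/mol.
E(LS) − E(HS) = -113 − (-118) = 5 kJ/mol.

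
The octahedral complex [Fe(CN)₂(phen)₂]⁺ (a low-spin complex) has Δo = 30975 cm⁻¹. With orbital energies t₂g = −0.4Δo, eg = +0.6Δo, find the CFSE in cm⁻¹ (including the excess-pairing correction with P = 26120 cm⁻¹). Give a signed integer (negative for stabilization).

Ligand charges: 2×(-1) from CN⁻ and 2×(+0) from phen sum to -2; with overall charge +1, Fe is +3.
Fe sits in group 8; removing 3 electrons leaves Fe³⁺ with 8 − 3 = 5 d electrons.
The d⁵ electrons fill as t₂g⁵ eg⁰.
CFSE(orbital) = 5×(-0.4Δo) + 0×(0.6Δo) = -2.0Δo; with Δo = 30975 cm⁻¹ that is -61950 cm⁻¹.
Pairing penalty: 2 pairs vs 0 in the high-spin reference → 2 extra × P = 52240 cm⁻¹.
Net CFSE = -61950 + 52240 = -9710 cm⁻¹.

-9710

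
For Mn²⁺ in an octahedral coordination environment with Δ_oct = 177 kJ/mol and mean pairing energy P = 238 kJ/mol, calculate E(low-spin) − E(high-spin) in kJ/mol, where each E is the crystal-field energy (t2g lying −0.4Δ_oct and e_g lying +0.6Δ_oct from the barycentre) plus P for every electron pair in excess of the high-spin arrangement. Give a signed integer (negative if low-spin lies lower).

Mn is in group 7, so Mn²⁺ is d⁵ (7 − 2 = 5).
High-spin: t2g^3 e_g^2, CFSE = 0.0Δ_oct = 0 kJ/mol.
Low-spin t2g^5 e_g^0 gives -2.0Δ_oct = -354 kJ/mol, but forming 2 extra pairs costs 2P = 476 kJ/mol, so E(LS) = -354 + 476 = 122 kJ/mol.
Thus E(LS) − E(HS) = 122 kJ/mol.

122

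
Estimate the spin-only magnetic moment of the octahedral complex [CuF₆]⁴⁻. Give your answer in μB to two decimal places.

Each F⁻ contributes -1; 6 × (-1) = -6. With overall charge -4, Cu is in the +2 oxidation state.
Group 11 minus oxidation state +2 gives a d⁹ configuration for Cu²⁺.
Configuration: t2g^6 e_g^3 → 1 unpaired electron.
μ(spin-only) = √[1(1+2)] = √3 ≈ 1.73 μB.

1.73 μB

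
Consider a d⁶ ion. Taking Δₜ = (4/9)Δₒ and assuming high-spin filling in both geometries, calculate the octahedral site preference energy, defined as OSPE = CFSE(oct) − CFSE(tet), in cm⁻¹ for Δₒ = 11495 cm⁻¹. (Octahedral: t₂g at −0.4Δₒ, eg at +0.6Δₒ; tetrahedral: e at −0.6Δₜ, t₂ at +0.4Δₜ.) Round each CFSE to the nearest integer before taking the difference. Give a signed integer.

-1533

Octahedral (high-spin): t₂g⁴ eg², CFSE = 4(−0.4) + 2(+0.6) = -0.4Δₒ = -0.4 × 11495 = -4598 cm⁻¹.
In a tetrahedral site the filling is e³ t₂³: CFSE(tet) = -0.6Δₜ = -0.6 × (4/9)(11495) = -3065 cm⁻¹.
Subtracting, OSPE = -4598 − (-3065) = -1533 cm⁻¹.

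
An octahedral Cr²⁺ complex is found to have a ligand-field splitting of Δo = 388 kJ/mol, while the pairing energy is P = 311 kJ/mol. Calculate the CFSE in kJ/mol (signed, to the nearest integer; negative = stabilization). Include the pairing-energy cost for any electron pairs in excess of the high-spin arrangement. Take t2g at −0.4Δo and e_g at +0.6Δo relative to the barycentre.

Cr is in group 6, so Cr²⁺ is d⁴ (6 − 2 = 4).
Δo > P, so pairing is preferred: the ground state is low-spin.
That gives t2g^4 e_g^0.
Orbital CFSE = -1.6Δo = -1.6 × 388 = -621 kJ/mol.
Excess pairs vs high-spin: 1 − 0 = 1; pairing cost = +311 kJ/mol.
Net CFSE = -621 + 311 = -310 kJ/mol.

-310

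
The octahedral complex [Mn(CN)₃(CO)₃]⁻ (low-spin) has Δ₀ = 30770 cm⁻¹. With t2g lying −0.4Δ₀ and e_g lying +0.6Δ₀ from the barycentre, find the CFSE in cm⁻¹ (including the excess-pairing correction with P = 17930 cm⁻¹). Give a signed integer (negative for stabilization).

-25680

Ligand charges: 3×(-1) from CN⁻ and 3×(+0) from CO sum to -3; with overall charge -1, Mn is +2.
Mn is in group 7, so Mn²⁺ is d⁵ (7 − 2 = 5).
Electron filling gives t2g^5 e_g^0.
Orbital CFSE = 5(-0.4) + 0(0.6) = -2.0Δ₀ = -2.0 × 30770 = -61540 cm⁻¹.
Pairing penalty: 2 pairs vs 0 in the high-spin reference → 2 extra × P = 35860 cm⁻¹.
Combining: -61540 + 35860 = -25680 cm⁻¹.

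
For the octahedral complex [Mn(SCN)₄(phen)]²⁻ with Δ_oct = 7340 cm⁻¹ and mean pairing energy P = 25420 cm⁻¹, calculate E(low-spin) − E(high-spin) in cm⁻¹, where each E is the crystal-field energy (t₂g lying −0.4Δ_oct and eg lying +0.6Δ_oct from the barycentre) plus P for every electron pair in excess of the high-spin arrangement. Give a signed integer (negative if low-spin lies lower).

Ligand charges: 4×(-1) from SCN⁻ and 1×(+0) from phen sum to -4; with overall charge -2, Mn is +2.
Mn sits in group 7; removing 2 electrons leaves Mn²⁺ with 7 − 2 = 5 d electrons.
In the high-spin limit (t₂g³ eg²) the orbital term is 0.0Δ_oct = 0 cm⁻¹, with no excess pairing.
For low-spin the configuration is t₂g⁵ eg⁰: orbital energy -2.0 × 7340 = -14680 cm⁻¹, and 2 additional pairs relative to high-spin add 50840 cm⁻¹, giving 36160 cm⁻¹.
Thus E(LS) − E(HS) = 36160 cm⁻¹.

36160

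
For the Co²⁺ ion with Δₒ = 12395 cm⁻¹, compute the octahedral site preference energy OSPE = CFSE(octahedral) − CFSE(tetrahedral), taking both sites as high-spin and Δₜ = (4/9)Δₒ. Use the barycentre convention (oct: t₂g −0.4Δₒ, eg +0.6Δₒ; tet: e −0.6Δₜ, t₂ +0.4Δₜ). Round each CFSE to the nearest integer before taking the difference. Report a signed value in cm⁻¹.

-3305

Group 9 minus oxidation state +2 gives a d⁷ configuration for Co²⁺.
Octahedral high-spin t2g^5 e_g^2: CFSE = -0.8 × 12395 = -9916 cm⁻¹.
Tetrahedral: e^4 t2^3, CFSE = 4(−0.6) + 3(+0.4) = -1.2Δₜ = -1.2 × (4/9) × 12395 = -6611 cm⁻¹.
OSPE = CFSE(oct) − CFSE(tet) = -9916 − (-6611) = -3305 cm⁻¹.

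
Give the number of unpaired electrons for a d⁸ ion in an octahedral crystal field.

Configuration: t₂g⁶ eg², giving 2 unpaired electrons.

2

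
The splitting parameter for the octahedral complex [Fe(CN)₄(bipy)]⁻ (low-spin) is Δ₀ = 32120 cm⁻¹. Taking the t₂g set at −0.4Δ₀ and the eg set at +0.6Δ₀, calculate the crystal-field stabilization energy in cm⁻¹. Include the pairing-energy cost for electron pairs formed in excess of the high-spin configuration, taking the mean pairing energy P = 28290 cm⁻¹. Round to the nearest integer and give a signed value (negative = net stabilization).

Ligand charges: 4×(-1) from CN⁻ and 1×(+0) from bipy sum to -4; with overall charge -1, Fe is +3.
Group 8 minus oxidation state +3 gives a d⁵ configuration for Fe³⁺.
The d⁵ electrons fill as t₂g⁵ eg⁰.
CFSE(orbital) = 5×(-0.4Δ₀) + 0×(0.6Δ₀) = -2.0Δ₀; with Δ₀ = 32120 cm⁻¹ that is -64240 cm⁻¹.
High-spin d⁵ would be t₂g³ eg² with 0 pairs; low-spin has 2, so 2 excess pairs cost +2P = +56580 cm⁻¹.
Net CFSE = -64240 + 56580 = -7660 cm⁻¹.

-7660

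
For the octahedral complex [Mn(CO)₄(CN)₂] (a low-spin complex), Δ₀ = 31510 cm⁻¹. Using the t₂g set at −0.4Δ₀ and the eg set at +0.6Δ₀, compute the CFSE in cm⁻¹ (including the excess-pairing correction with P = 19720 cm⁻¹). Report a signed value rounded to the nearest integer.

Ligand charges: 4×(+0) from CO and 2×(-1) from CN⁻ sum to -2; with overall charge +0, Mn is +2.
Group 7 minus oxidation state +2 gives a d⁵ configuration for Mn²⁺.
Electron filling gives t₂g⁵ eg⁰.
Orbital CFSE = 5(-0.4) + 0(0.6) = -2.0Δ₀ = -2.0 × 31510 = -63020 cm⁻¹.
Relative to high-spin t₂g³ eg² (0 paired), the low-spin configuration has 2 additional pairs, contributing +2 × 19720 = +39440 cm⁻¹.
Net CFSE = -63020 + 39440 = -23580 cm⁻¹.

-23580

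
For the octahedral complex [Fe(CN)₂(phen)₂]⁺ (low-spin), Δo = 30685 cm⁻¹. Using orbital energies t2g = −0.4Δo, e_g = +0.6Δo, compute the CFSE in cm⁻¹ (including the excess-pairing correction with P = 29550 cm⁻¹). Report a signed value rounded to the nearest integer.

-2270

Ligand charges: 2×(-1) from CN⁻ and 2×(+0) from phen sum to -2; with overall charge +1, Fe is +3.
Group 8 minus oxidation state +3 gives a d⁵ configuration for Fe³⁺.
Configuration: t2g^5 e_g^0.
The orbital stabilization is -2.0Δo = -2.0 × 30685 = -61370 cm⁻¹.
Relative to high-spin t2g^3 e_g^2 (0 paired), the low-spin configuration has 2 additional pairs, contributing +2 × 29550 = +59100 cm⁻¹.
Net CFSE = -61370 + 59100 = -2270 cm⁻¹.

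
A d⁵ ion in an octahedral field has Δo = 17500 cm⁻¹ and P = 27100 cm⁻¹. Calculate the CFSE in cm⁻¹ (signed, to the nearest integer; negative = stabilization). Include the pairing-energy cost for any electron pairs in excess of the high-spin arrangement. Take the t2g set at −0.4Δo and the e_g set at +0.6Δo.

Here Δo < P (17500 < 27100), so the high-spin state is favoured.
Filling d⁵ accordingly: t2g^3 e_g^2.
Orbital CFSE = 0.0Δo = 0.0 × 17500 = 0 cm⁻¹.
High-spin has no excess pairs, so no pairing correction applies.

0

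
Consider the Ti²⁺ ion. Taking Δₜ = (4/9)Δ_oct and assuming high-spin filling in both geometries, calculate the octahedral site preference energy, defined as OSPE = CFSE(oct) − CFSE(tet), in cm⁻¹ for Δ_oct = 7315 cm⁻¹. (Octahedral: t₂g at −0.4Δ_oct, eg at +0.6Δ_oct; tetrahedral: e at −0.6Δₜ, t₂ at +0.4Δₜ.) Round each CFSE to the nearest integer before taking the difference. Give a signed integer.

Group 4 minus oxidation state +2 gives a d² configuration for Ti²⁺.
Octahedral (high-spin): t2g^2 e_g^0, CFSE = 2(−0.4) + 0(+0.6) = -0.8Δ_oct = -0.8 × 7315 = -5852 cm⁻¹.
Tetrahedral e^2 t2^0 gives -1.2Δₜ = -1.2 × (4/9) × 7315 = -3901 cm⁻¹.
Subtracting, OSPE = -5852 − (-3901) = -1951 cm⁻¹.

-1951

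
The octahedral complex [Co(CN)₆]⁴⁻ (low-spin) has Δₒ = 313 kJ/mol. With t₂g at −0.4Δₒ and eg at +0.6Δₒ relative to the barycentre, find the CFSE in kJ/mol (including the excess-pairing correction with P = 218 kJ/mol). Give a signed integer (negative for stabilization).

Each CN⁻ contributes -1; 6 × (-1) = -6. With overall charge -4, Co is in the +2 oxidation state.
Co sits in group 9; removing 2 electrons leaves Co²⁺ with 9 − 2 = 7 d electrons.
Configuration: t₂g⁶ eg¹.
CFSE(orbital) = 6×(-0.4Δₒ) + 1×(0.6Δₒ) = -1.8Δₒ; with Δₒ = 313 kJ/mol that is -563 kJ/mol.
High-spin d⁷ would be t₂g⁵ eg² with 2 pairs; low-spin has 3, so 1 excess pair costs +1P = +218 kJ/mol.
Net CFSE = -563 + 218 = -345 kJ/mol.

-345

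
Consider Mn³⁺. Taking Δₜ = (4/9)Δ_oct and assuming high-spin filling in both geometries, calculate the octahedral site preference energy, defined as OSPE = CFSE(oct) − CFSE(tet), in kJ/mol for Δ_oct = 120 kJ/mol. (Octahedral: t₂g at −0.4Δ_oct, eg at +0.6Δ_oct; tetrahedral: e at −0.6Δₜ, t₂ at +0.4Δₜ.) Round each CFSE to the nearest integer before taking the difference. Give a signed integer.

Group 7 minus oxidation state +3 gives a d⁴ configuration for Mn³⁺.
In an octahedral site d⁴ (HS) is t₂g³ eg¹, giving CFSE(oct) = -0.6Δ_oct = -72 kJ/mol.
In a tetrahedral site the filling is e² t₂²: CFSE(tet) = -0.4Δₜ = -0.4 × (4/9)(120) = -21 kJ/mol.
OSPE = CFSE(oct) − CFSE(tet) = -72 − (-21) = -51 kJ/mol.

-51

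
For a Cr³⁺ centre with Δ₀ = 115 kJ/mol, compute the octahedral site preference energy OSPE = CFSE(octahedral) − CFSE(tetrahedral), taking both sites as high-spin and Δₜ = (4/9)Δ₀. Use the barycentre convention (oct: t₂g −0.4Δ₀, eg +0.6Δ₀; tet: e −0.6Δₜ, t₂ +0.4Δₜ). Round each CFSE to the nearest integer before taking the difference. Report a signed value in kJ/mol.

Group 6 minus oxidation state +3 gives a d³ configuration for Cr³⁺.
In an octahedral site d³ (HS) is t₂g³ eg⁰, giving CFSE(oct) = -1.2Δ₀ = -138 kJ/mol.
Tetrahedral e² t₂¹ gives -0.8Δₜ = -0.8 × (4/9) × 115 = -41 kJ/mol.
OSPE = -138 − (-41) = -97 kJ/mol.

-97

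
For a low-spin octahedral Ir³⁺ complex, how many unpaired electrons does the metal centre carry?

0

Ir sits in group 9; removing 3 electrons leaves Ir³⁺ with 9 − 3 = 6 d electrons.
Configuration: t2g^6 e_g^0, giving 0 unpaired electrons.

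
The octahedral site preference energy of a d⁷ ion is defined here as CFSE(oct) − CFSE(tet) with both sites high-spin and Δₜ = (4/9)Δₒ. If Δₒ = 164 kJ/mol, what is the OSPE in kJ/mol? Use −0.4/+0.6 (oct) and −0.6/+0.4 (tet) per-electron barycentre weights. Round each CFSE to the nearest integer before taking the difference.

Octahedral high-spin t₂g⁵ eg²: CFSE = -0.8 × 164 = -131 kJ/mol.
Tetrahedral: e⁴ t₂³, CFSE = 4(−0.6) + 3(+0.4) = -1.2Δₜ = -1.2 × (4/9) × 164 = -87 kJ/mol.
Subtracting, OSPE = -131 − (-87) = -44 kJ/mol.

-44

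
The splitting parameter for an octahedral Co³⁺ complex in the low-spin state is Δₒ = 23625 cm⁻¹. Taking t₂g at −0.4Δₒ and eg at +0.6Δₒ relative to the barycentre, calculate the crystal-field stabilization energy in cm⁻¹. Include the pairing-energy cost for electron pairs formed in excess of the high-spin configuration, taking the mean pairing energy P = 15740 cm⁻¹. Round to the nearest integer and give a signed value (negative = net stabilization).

Co sits in group 9; removing 3 electrons leaves Co³⁺ with 9 − 3 = 6 d electrons.
Electron filling gives t₂g⁶ eg⁰.
Orbital CFSE = 6(-0.4) + 0(0.6) = -2.4Δₒ = -2.4 × 23625 = -56700 cm⁻¹.
Relative to high-spin t₂g⁴ eg² (1 paired), the low-spin configuration has 2 additional pairs, contributing +2 × 15740 = +31480 cm⁻¹.
Overall CFSE = -56700 + 31480 = -25220 cm⁻¹.

-25220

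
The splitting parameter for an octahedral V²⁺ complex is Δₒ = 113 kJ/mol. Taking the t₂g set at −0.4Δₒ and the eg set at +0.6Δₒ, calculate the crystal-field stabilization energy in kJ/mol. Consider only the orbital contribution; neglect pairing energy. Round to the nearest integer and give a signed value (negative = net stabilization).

-136

V is in group 5, so V²⁺ is d³ (5 − 2 = 3).
For octahedral d³ the high- and low-spin configurations coincide.
The d³ electrons fill as t₂g³ eg⁰.
CFSE(orbital) = 3×(-0.4Δₒ) + 0×(0.6Δₒ) = -1.2Δₒ; with Δₒ = 113 kJ/mol that is -136 kJ/mol.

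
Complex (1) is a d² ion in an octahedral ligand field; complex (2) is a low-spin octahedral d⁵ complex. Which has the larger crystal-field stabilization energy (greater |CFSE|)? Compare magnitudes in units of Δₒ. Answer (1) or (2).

(2)

(1): t₂g² eg⁰, CFSE = -0.8Δₒ.
(2): t₂g⁵ eg⁰, CFSE = -2.0Δₒ.
So (2) has the larger |CFSE|.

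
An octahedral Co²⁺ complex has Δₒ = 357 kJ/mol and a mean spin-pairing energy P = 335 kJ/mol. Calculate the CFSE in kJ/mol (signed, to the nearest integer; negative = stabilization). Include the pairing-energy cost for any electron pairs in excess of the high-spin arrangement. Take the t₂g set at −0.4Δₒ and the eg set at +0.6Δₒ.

Group 9 minus oxidation state +2 gives a d⁷ configuration for Co²⁺.
With Δₒ > P the complex is low-spin.
Configuration: t₂g⁶ eg¹.
Orbital CFSE = -1.8Δₒ = -1.8 × 357 = -643 kJ/mol.
Excess pairs vs high-spin: 3 − 2 = 1; pairing cost = +335 kJ/mol.
Net CFSE = -643 + 335 = -308 kJ/mol.

-308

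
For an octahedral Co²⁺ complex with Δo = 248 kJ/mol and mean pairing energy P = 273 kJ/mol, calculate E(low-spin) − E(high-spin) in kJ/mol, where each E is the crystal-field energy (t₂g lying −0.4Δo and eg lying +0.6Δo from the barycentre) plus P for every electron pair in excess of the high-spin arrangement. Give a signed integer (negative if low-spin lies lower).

25

Co²⁺: group 9, so d-count = 9 − 2 = 7.
High-spin: t₂g⁵ eg², CFSE = -0.8Δo = -198 kJ/mol.
Low-spin t₂g⁶ eg¹ gives -1.8Δo = -446 kJ/mol, but forming 1 extra pair costs 1P = 273 kJ/mol, so E(LS) = -446 + 273 = -173 kJ/mol.
E(LS) − E(HS) = -173 − (-198) = 25 kJ/mol.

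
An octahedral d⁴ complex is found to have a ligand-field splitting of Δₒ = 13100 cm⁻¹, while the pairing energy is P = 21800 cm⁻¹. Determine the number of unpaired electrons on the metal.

Here Δₒ < P (13100 < 21800), so the high-spin state is favoured.
Filling d⁴ accordingly: t₂g³ eg¹.
Unpaired electrons: 4.

4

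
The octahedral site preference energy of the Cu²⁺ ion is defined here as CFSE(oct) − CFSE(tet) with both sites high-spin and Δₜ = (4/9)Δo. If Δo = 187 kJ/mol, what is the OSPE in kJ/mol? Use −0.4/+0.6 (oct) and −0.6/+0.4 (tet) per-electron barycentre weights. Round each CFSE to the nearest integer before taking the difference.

-79

Cu²⁺: group 11, so d-count = 11 − 2 = 9.
Octahedral high-spin t2g^6 e_g^3: CFSE = -0.6 × 187 = -112 kJ/mol.
Tetrahedral: e^4 t2^5, CFSE = 4(−0.6) + 5(+0.4) = -0.4Δₜ = -0.4 × (4/9) × 187 = -33 kJ/mol.
OSPE = CFSE(oct) − CFSE(tet) = -112 − (-33) = -79 kJ/mol.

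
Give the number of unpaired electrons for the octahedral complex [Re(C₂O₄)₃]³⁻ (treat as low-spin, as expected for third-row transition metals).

2

Each C₂O₄²⁻ contributes -2; 3 × (-2) = -6. With overall charge -3, Re is in the +3 oxidation state.
Re sits in group 7; removing 3 electrons leaves Re³⁺ with 7 − 3 = 4 d electrons.
Configuration: t2g^4 e_g^0, giving 2 unpaired electrons.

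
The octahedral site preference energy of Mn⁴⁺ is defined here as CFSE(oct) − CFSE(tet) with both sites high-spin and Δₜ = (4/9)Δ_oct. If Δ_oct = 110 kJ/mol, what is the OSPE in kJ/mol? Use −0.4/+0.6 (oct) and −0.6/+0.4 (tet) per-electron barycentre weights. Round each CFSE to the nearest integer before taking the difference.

-93

Mn is in group 7, so Mn⁴⁺ is d³ (7 − 4 = 3).
Octahedral high-spin t₂g³ eg⁰: CFSE = -1.2 × 110 = -132 kJ/mol.
In a tetrahedral site the filling is e² t₂¹: CFSE(tet) = -0.8Δₜ = -0.8 × (4/9)(110) = -39 kJ/mol.
OSPE = -132 − (-39) = -93 kJ/mol.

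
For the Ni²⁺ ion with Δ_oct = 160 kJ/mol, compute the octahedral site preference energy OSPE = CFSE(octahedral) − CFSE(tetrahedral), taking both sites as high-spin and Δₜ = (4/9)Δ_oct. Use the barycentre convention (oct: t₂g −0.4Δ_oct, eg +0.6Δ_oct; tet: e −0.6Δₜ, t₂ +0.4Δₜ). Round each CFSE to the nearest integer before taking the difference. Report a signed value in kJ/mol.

Ni sits in group 10; removing 2 electrons leaves Ni²⁺ with 10 − 2 = 8 d electrons.
Octahedral high-spin t2g^6 e_g^2: CFSE = -1.2 × 160 = -192 kJ/mol.
In a tetrahedral site the filling is e^4 t2^4: CFSE(tet) = -0.8Δₜ = -0.8 × (4/9)(160) = -57 kJ/mol.
OSPE = -192 − (-57) = -135 kJ/mol.

-135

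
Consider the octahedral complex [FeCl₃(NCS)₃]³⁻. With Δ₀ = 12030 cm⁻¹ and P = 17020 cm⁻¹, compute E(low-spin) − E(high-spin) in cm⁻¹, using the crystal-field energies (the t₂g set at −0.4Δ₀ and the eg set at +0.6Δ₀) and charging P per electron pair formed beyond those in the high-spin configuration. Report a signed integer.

9980

Ligand charges: 3×(-1) from Cl⁻ and 3×(-1) from NCS⁻ sum to -6; with overall charge -3, Fe is +3.
Fe sits in group 8; removing 3 electrons leaves Fe³⁺ with 8 − 3 = 5 d electrons.
High-spin: t₂g³ eg², CFSE = 0.0Δ₀ = 0 cm⁻¹.
For low-spin the configuration is t₂g⁵ eg⁰: orbital energy -2.0 × 12030 = -24060 cm⁻¹, and 2 additional pairs relative to high-spin add 34040 cm⁻¹, giving 9980 cm⁻¹.
E(LS) − E(HS) = 9980 − (0) = 9980 cm⁻¹.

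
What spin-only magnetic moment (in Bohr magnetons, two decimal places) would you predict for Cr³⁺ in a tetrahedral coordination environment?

3.87 Bohr magnetons

Cr³⁺: group 6, so d-count = 6 − 3 = 3.
Tetrahedral fields are weak (Δₜ ≈ 4/9 Δₒ), so electrons fill high-spin.
Configuration: e² t₂¹ → 3 unpaired electrons.
μ(spin-only) = √[3(3+2)] = √15 ≈ 3.87 Bohr magnetons.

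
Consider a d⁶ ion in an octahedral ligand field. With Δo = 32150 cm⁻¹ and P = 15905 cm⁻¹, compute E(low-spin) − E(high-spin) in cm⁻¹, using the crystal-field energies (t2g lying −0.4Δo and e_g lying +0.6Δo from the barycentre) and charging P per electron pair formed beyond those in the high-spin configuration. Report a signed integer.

-32490

In the high-spin limit (t2g^4 e_g^2) the orbital term is -0.4Δo = -12860 cm⁻¹, with no excess pairing.
Low-spin t2g^6 e_g^0 gives -2.4Δo = -77160 cm⁻¹, but forming 2 extra pairs costs 2P = 31810 cm⁻¹, so E(LS) = -77160 + 31810 = -45350 cm⁻¹.
Thus E(LS) − E(HS) = -32490 cm⁻¹.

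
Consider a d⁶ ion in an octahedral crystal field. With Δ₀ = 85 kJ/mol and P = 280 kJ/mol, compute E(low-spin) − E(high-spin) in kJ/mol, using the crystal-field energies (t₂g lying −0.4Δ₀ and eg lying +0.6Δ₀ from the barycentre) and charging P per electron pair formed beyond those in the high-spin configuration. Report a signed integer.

High-spin d⁶ fills as t₂g⁴ eg² with CFSE 4(−0.4) + 2(+0.6) = -0.4Δ₀ = -34 kJ/mol.
Low-spin: t₂g⁶ eg⁰, orbital CFSE = -2.4Δ₀ = -204 kJ/mol; plus 2 excess pairs × P = +560 kJ/mol; total 356 kJ/mol.
E(LS) − E(HS) = 356 − (-34) = 390 kJ/mol.

390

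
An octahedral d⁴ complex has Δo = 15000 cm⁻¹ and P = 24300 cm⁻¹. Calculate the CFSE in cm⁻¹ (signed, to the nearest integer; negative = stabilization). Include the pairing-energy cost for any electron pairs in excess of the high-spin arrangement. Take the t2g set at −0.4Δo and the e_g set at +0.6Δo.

Since Δo = 15000 cm⁻¹ < P = 24300 cm⁻¹, the complex adopts the high-spin configuration.
Filling d⁴ accordingly: t2g^3 e_g^1.
Orbital CFSE = -0.6Δo = -0.6 × 15000 = -9000 cm⁻¹.
High-spin has no excess pairs, so no pairing correction applies.

-9000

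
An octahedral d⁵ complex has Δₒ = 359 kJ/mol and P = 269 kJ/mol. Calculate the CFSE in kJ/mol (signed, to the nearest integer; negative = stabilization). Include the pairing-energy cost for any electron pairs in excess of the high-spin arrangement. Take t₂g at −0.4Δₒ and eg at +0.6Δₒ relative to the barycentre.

-180

Δₒ > P, so pairing is preferred: the ground state is low-spin.
Filling d⁵ accordingly: t₂g⁵ eg⁰.
Orbital CFSE = -2.0Δₒ = -2.0 × 359 = -718 kJ/mol.
Excess pairs vs high-spin: 2 − 0 = 2; pairing cost = +538 kJ/mol.
Net CFSE = -718 + 538 = -180 kJ/mol.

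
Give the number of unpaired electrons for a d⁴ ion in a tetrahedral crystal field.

Tetrahedral fields are weak (Δₜ ≈ 4/9 Δₒ), so electrons fill high-spin.
Configuration: e^2 t2^2, giving 4 unpaired electrons.

4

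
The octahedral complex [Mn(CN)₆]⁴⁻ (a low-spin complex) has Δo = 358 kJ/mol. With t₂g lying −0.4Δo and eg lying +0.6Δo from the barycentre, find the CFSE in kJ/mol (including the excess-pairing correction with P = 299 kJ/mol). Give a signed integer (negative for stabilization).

-118

Each CN⁻ contributes -1; 6 × (-1) = -6. With overall charge -4, Mn is in the +2 oxidation state.
Mn²⁺: group 7, so d-count = 7 − 2 = 5.
The d⁵ electrons fill as t₂g⁵ eg⁰.
CFSE(orbital) = 5×(-0.4Δo) + 0×(0.6Δo) = -2.0Δo; with Δo = 358 kJ/mol that is -716 kJ/mol.
Pairing penalty: 2 pairs vs 0 in the high-spin reference → 2 extra × P = 598 kJ/mol.
Net CFSE = -716 + 598 = -118 kJ/mol.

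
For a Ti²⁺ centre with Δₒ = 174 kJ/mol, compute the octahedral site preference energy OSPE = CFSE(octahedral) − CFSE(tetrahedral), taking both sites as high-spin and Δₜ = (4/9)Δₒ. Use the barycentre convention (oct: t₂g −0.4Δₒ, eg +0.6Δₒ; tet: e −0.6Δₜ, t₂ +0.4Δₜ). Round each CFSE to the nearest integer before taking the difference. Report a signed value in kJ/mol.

-46

Ti²⁺: group 4, so d-count = 4 − 2 = 2.
In an octahedral site d² (HS) is t₂g² eg⁰, giving CFSE(oct) = -0.8Δₒ = -139 kJ/mol.
Tetrahedral: e² t₂⁰, CFSE = 2(−0.6) + 0(+0.4) = -1.2Δₜ = -1.2 × (4/9) × 174 = -93 kJ/mol.
OSPE = CFSE(oct) − CFSE(tet) = -139 − (-93) = -46 kJ/mol.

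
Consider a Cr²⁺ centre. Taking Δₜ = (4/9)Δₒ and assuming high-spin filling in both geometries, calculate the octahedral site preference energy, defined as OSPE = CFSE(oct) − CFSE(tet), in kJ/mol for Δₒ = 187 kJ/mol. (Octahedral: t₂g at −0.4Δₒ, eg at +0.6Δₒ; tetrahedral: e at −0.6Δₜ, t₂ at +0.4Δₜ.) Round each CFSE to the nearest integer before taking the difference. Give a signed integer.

-79

Cr²⁺: group 6, so d-count = 6 − 2 = 4.
Octahedral high-spin t₂g³ eg¹: CFSE = -0.6 × 187 = -112 kJ/mol.
In a tetrahedral site the filling is e² t₂²: CFSE(tet) = -0.4Δₜ = -0.4 × (4/9)(187) = -33 kJ/mol.
Subtracting, OSPE = -112 − (-33) = -79 kJ/mol.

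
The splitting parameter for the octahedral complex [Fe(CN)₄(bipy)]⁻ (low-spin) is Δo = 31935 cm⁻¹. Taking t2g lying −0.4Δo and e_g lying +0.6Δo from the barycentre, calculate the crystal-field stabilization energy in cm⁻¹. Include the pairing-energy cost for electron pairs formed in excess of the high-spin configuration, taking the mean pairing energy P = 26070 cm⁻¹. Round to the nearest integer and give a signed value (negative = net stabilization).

-11730

Ligand charges: 4×(-1) from CN⁻ and 1×(+0) from bipy sum to -4; with overall charge -1, Fe is +3.
Fe³⁺: group 8, so d-count = 8 − 3 = 5.
The d⁵ electrons fill as t2g^5 e_g^0.
Orbital CFSE = 5(-0.4) + 0(0.6) = -2.0Δo = -2.0 × 31935 = -63870 cm⁻¹.
Pairing penalty: 2 pairs vs 0 in the high-spin reference → 2 extra × P = 52140 cm⁻¹.
Net CFSE = -63870 + 52140 = -11730 cm⁻¹.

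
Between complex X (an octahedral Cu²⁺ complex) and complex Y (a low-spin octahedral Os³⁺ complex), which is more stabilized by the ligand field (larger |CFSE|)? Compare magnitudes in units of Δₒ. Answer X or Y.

X: Group 11 minus oxidation state +2 gives a d⁹ configuration for Cu²⁺; t₂g⁶ eg³, CFSE = -0.6Δₒ.
Y: Os is in group 8, so Os³⁺ is d⁵ (8 − 3 = 5); t₂g⁵ eg⁰, CFSE = -2.0Δₒ.
So Y has the larger |CFSE|.

Y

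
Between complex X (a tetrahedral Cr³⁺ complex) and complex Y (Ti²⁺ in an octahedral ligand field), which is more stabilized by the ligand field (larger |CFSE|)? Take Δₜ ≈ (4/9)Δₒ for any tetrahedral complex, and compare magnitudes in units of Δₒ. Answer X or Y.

Y

X: Group 6 minus oxidation state +3 gives a d³ configuration for Cr³⁺; With tetrahedral geometry the complex is necessarily high-spin; e² t₂¹, CFSE = -0.8Δₜ ≈ -0.36Δₒ.
Y: Ti²⁺: group 4, so d-count = 4 − 2 = 2; t2g^2 e_g^0, CFSE = -0.8Δₒ.
So Y has the larger |CFSE|.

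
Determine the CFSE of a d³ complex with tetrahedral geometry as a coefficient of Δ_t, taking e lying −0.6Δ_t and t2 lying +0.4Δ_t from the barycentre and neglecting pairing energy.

-0.8 Δ_t

Tetrahedral splitting is small, so the complex is high-spin.
Configuration: e^2 t2^1.
CFSE = 2(-0.6Δ_t) + 1(0.4Δ_t) = -1.2Δ_t + 0.4Δ_t = -0.8Δ_t.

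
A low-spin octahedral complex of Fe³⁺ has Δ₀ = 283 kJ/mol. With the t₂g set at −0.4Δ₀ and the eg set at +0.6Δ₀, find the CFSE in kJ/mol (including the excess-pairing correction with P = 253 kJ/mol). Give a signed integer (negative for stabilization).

-60

Fe is in group 8, so Fe³⁺ is d⁵ (8 − 3 = 5).
The d⁵ electrons fill as t₂g⁵ eg⁰.
The orbital stabilization is -2.0Δ₀ = -2.0 × 283 = -566 kJ/mol.
Pairing penalty: 2 pairs vs 0 in the high-spin reference → 2 extra × P = 506 kJ/mol.
Net CFSE = -566 + 506 = -60 kJ/mol.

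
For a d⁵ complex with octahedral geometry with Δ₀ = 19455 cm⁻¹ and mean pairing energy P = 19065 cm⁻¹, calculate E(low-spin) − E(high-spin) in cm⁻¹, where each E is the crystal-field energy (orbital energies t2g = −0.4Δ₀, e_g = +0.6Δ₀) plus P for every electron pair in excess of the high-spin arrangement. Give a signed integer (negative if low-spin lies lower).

High-spin: t2g^3 e_g^2, CFSE = 0.0Δ₀ = 0 cm⁻¹.
For low-spin the configuration is t2g^5 e_g^0: orbital energy -2.0 × 19455 = -38910 cm⁻¹, and 2 additional pairs relative to high-spin add 38130 cm⁻¹, giving -780 cm⁻¹.
Thus E(LS) − E(HS) = -780 cm⁻¹.

-780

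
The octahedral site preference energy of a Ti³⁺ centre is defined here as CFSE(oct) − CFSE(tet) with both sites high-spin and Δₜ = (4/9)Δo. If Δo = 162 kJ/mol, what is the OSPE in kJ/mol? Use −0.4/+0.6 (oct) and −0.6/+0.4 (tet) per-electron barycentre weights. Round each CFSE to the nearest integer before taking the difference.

Ti sits in group 4; removing 3 electrons leaves Ti³⁺ with 4 − 3 = 1 d electrons.
Octahedral high-spin t₂g¹ eg⁰: CFSE = -0.4 × 162 = -65 kJ/mol.
In a tetrahedral site the filling is e¹ t₂⁰: CFSE(tet) = -0.6Δₜ = -0.6 × (4/9)(162) = -43 kJ/mol.
Subtracting, OSPE = -65 − (-43) = -22 kJ/mol.

-22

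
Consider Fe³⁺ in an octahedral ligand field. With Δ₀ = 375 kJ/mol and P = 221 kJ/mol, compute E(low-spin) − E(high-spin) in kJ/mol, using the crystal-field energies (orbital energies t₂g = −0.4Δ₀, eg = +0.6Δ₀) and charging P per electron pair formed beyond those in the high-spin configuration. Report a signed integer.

Fe sits in group 8; removing 3 electrons leaves Fe³⁺ with 8 − 3 = 5 d electrons.
In the high-spin limit (t₂g³ eg²) the orbital term is 0.0Δ₀ = 0 kJ/mol, with no excess pairing.
For low-spin the configuration is t₂g⁵ eg⁰: orbital energy -2.0 × 375 = -750 kJ/mol, and 2 additional pairs relative to high-spin add 442 kJ/mol, giving -308 kJ/mol.
The difference is -308 − (0) = -308 kJ/mol, so low-spin lies lower.

-308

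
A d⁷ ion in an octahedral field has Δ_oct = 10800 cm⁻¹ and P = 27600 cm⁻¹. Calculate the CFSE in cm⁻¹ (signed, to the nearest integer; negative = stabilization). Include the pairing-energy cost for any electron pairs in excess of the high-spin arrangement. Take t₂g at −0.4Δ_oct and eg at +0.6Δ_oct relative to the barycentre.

-8640

Δ_oct < P, so pairing is avoided: the ground state is high-spin.
Filling d⁷ accordingly: t₂g⁵ eg².
Orbital CFSE = -0.8Δ_oct = -0.8 × 10800 = -8640 cm⁻¹.
High-spin has no excess pairs, so no pairing correction applies.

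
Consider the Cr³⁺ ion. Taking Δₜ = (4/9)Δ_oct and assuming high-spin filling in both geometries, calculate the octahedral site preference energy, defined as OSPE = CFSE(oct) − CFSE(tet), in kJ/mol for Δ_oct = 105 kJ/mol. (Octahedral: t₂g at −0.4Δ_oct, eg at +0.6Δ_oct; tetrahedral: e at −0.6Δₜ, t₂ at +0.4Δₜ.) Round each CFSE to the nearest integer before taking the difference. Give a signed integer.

-89

Group 6 minus oxidation state +3 gives a d³ configuration for Cr³⁺.
Octahedral (high-spin): t2g^3 e_g^0, CFSE = 3(−0.4) + 0(+0.6) = -1.2Δ_oct = -1.2 × 105 = -126 kJ/mol.
Tetrahedral: e^2 t2^1, CFSE = 2(−0.6) + 1(+0.4) = -0.8Δₜ = -0.8 × (4/9) × 105 = -37 kJ/mol.
OSPE = CFSE(oct) − CFSE(tet) = -126 − (-37) = -89 kJ/mol.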